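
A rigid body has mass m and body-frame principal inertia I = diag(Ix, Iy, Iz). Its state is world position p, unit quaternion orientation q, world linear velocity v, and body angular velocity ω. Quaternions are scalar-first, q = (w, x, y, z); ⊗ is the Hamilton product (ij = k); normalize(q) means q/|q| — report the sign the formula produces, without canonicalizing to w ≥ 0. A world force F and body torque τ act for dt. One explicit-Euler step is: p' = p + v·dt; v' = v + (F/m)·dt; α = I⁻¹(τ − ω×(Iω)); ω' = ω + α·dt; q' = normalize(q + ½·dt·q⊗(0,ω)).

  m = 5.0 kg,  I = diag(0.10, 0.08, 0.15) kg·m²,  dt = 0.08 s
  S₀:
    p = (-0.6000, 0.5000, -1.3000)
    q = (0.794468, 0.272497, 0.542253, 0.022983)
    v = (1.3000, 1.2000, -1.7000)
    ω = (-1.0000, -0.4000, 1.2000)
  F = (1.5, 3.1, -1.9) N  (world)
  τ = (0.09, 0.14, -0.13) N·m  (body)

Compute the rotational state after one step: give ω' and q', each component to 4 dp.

ω' = (-0.9011, -0.3200, 1.1349)
q' = (0.8113, 0.2666, 0.5145, 0.0783)

(τ − ω×Iω)/I = (1.2360, 1.0000, -0.8133)
ω' = ω + α·dt = (-0.9011, -0.3200, 1.1349)
q⊗(0,ω) = (0.4618186, -0.1345712, -0.6677666, 1.3866158)
q + ½dt·q⊗(0,ω), renormalized = (0.8113, 0.2666, 0.5145, 0.0783)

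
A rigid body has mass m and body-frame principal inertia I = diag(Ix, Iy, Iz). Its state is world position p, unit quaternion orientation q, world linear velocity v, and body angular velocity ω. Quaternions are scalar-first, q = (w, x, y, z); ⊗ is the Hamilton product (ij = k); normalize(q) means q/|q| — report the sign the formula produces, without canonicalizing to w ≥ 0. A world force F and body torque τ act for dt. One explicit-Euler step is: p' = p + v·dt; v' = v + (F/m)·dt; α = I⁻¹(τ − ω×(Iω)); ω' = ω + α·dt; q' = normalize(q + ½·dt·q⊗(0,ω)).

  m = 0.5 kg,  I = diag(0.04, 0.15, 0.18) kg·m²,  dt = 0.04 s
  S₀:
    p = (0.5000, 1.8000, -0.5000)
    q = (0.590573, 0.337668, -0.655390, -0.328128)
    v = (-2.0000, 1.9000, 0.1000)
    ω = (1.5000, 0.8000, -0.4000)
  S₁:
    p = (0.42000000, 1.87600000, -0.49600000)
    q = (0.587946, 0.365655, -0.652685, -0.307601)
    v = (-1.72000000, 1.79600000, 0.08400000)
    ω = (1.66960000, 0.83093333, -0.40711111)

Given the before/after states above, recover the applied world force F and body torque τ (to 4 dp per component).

rate change Δω = (0.16960000, 0.03093333, -0.00711111)
precession coupling = (-0.0096, 0.0840, 0.1320)
I·α + gyro = (0.1600, 0.2000, 0.1000)
Δv = v₁−v₀ = (0.28000000, -0.10400000, -0.01600000)
m·(v₁−v₀)/dt = (3.5000, -1.3000, -0.2000)

F = (3.5000, -1.3000, -0.2000)
τ = (0.1600, 0.2000, 0.1000)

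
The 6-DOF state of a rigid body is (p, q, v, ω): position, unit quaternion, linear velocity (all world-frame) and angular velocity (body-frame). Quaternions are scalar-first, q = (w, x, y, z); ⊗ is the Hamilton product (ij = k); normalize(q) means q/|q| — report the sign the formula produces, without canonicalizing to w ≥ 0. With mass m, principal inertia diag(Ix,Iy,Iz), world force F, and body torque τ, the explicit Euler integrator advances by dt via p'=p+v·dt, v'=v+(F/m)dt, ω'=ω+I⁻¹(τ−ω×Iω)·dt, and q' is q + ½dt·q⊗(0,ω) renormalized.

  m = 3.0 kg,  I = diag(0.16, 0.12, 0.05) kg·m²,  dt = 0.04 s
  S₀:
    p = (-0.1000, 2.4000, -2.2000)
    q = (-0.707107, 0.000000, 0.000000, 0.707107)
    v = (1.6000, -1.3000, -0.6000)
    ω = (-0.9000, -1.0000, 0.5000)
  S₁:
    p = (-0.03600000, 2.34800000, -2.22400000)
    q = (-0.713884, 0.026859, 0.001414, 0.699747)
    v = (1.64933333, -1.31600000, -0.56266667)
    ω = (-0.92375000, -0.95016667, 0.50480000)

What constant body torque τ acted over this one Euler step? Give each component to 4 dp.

ω₁ − ω₀ = (-0.02375000, 0.04983333, 0.00480000)
precession coupling = (0.0350, -0.0495, -0.0360)
τ = I·(Δω/dt) + ω₀×(Iω₀) = (-0.0600, 0.1000, -0.0300)

τ = (-0.0600, 0.1000, -0.0300)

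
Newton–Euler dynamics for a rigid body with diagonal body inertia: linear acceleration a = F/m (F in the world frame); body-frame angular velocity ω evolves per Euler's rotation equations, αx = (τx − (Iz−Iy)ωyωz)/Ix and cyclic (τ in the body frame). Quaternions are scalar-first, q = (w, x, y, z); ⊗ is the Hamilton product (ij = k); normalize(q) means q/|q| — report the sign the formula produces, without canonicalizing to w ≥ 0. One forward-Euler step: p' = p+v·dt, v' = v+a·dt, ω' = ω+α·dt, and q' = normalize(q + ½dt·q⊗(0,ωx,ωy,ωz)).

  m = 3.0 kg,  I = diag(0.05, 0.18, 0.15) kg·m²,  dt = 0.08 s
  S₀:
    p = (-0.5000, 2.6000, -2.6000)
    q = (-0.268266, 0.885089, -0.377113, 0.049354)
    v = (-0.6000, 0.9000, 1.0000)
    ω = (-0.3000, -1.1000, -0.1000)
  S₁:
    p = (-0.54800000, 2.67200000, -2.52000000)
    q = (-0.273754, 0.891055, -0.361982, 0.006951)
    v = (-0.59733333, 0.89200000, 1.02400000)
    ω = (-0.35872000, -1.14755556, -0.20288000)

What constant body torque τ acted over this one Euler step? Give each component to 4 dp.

τ = (-0.0400, -0.1100, -0.1500)

Δω = ω₁−ω₀ = (-0.05872000, -0.04755556, -0.10288000)
gyro term ω₀×Iω₀ = (-0.0033, -0.0030, 0.0429)
applied torque τ = (-0.0400, -0.1100, -0.1500)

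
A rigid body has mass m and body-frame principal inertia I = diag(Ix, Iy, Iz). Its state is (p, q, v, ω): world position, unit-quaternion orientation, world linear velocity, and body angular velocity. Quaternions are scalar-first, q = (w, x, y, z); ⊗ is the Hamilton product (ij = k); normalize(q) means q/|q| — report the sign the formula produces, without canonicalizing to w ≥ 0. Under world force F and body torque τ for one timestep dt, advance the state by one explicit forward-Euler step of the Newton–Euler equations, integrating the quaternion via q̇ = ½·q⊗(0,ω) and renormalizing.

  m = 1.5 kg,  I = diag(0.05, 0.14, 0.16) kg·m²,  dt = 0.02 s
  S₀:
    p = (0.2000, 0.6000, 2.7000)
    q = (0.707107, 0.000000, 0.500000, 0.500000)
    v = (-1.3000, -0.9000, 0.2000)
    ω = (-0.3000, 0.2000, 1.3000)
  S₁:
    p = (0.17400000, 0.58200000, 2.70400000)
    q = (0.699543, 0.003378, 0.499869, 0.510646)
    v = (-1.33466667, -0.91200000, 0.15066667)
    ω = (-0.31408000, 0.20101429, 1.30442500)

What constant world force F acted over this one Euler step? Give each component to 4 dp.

F = (-2.6000, -0.9000, -3.7000)

velocity change Δv = (-0.03466667, -0.01200000, -0.04933333)
m·(v₁−v₀)/dt = (-2.6000, -0.9000, -3.7000)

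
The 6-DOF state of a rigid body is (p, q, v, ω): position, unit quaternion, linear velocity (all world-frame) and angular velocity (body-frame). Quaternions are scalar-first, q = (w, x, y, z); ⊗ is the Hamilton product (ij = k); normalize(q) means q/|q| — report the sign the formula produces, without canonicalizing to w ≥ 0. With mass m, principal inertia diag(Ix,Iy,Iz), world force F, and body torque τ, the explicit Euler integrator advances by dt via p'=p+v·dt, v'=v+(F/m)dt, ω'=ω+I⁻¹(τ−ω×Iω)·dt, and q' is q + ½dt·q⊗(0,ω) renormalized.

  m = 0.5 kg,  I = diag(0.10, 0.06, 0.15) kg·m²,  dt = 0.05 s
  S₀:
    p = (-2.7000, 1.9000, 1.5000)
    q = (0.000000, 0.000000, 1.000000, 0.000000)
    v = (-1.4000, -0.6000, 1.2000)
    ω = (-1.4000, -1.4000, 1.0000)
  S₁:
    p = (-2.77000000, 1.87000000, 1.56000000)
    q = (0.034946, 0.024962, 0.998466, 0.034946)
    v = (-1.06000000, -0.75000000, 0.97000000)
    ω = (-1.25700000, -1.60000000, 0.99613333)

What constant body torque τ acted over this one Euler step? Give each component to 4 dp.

Δω = ω₁−ω₀ = (0.14300000, -0.20000000, -0.00386667)
applied torque τ = (0.1600, -0.1700, -0.0900)

τ = (0.1600, -0.1700, -0.0900)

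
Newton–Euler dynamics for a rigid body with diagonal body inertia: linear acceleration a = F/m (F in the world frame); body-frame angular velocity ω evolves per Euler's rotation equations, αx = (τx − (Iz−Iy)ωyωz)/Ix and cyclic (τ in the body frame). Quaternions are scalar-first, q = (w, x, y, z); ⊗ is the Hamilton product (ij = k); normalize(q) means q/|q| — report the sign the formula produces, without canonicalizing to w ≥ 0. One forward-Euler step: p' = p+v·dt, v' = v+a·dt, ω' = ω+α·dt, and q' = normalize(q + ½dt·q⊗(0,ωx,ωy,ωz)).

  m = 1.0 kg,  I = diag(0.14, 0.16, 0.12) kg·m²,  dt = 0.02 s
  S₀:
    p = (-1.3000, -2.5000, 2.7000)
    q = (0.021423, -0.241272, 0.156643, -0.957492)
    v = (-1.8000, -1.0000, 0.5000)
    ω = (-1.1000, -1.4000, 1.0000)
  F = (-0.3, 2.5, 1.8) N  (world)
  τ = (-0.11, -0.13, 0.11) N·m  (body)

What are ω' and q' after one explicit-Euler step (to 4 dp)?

gyro term ω×Iω = (0.0560, -0.0220, 0.0308)
angular accel α = (-1.1857, -0.6750, 0.6600)
ω' = ω + α·dt = (-1.1237, -1.4135, 1.0132)
Hamilton product q⊗(0,ω) = (0.9113930, -1.2074111, 1.2645210, 0.5315111)
updated quaternion q' = (0.0305, -0.2533, 0.1693, -0.9520)

ω' = (-1.1237, -1.4135, 1.0132)
q' = (0.0305, -0.2533, 0.1693, -0.9520)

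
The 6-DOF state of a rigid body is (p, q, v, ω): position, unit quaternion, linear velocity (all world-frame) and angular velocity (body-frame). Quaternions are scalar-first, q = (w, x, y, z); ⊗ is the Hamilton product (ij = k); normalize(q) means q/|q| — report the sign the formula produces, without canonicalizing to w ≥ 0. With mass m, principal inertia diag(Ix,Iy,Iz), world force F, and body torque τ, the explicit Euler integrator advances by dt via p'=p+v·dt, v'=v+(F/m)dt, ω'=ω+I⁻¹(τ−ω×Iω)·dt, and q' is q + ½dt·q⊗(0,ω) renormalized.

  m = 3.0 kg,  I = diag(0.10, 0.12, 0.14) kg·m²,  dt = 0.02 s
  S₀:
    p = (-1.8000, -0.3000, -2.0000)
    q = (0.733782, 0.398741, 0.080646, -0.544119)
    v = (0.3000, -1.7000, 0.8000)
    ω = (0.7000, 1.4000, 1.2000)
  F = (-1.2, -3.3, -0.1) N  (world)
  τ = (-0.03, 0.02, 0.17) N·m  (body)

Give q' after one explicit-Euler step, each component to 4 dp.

q' = (0.7362, 0.4124, 0.0823, -0.5302)

2q̇ = q⊗(0,ω) = (0.2609197, 1.3721892, 0.1679223, 1.3823236)
q + ½dt·q⊗(0,ω), renormalized = (0.7362, 0.4124, 0.0823, -0.5302)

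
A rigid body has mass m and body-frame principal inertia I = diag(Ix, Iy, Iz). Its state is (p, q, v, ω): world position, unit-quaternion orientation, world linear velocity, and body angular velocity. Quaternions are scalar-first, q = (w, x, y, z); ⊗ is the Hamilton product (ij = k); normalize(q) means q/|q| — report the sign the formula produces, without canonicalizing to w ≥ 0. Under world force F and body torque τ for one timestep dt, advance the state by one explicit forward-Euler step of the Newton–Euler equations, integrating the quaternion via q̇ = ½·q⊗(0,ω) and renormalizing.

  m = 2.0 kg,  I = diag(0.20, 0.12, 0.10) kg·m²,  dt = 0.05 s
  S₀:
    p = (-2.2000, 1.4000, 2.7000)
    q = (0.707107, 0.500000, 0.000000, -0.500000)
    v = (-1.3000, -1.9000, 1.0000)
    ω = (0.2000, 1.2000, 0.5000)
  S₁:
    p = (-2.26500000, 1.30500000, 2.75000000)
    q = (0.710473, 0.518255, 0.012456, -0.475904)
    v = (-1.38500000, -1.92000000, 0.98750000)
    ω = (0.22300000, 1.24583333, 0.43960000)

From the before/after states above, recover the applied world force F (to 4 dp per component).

Δv = v₁−v₀ = (-0.08500000, -0.02000000, -0.01250000)
applied force F = (-3.4000, -0.8000, -0.5000)

F = (-3.4000, -0.8000, -0.5000)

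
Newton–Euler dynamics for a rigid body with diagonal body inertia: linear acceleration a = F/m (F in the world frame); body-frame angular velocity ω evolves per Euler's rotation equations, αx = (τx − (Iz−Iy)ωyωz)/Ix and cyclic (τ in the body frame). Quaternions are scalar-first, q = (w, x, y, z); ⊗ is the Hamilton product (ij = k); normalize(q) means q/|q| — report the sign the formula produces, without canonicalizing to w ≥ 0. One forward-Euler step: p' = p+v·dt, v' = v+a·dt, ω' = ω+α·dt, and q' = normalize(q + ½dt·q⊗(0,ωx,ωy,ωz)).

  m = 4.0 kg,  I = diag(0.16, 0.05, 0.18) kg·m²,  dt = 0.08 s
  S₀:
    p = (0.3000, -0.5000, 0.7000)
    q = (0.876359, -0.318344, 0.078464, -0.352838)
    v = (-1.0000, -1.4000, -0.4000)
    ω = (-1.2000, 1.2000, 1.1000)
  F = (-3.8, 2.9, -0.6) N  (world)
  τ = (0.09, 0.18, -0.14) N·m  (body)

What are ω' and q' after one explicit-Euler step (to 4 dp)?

ω' = (-1.2408, 1.4458, 0.9674)
q' = (0.8700, -0.3389, 0.1510, -0.3247)

gyro term ω×Iω = (0.1716, 0.0264, 0.1584)
α = I⁻¹(τ − ω×Iω) = (-0.5100, 3.0720, -1.6578)
new body rate ω' = (-1.2408, 1.4458, 0.9674)
2q̇ = q⊗(0,ω) = (-0.0880478, -0.5419148, 1.8252148, 0.6761389)
updated quaternion q' = (0.8700, -0.3389, 0.1510, -0.3247)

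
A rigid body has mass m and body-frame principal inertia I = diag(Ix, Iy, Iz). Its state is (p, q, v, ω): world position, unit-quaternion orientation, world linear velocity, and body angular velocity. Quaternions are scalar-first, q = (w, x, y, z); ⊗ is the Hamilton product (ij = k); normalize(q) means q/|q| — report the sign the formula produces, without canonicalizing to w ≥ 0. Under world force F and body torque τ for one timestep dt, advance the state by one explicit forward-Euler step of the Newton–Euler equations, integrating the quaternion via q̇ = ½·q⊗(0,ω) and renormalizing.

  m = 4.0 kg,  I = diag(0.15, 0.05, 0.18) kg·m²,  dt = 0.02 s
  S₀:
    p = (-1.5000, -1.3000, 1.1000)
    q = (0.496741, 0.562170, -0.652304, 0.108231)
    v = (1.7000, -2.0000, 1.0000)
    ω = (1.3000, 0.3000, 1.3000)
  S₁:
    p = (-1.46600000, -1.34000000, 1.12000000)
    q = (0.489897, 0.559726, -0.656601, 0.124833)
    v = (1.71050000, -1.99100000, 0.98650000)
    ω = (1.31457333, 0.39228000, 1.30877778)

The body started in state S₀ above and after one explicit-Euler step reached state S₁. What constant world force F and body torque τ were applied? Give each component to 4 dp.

v₁ − v₀ = (0.01050000, 0.00900000, -0.01350000)
m·(v₁−v₀)/dt = (2.1000, 1.8000, -2.7000)
rate change Δω = (0.01457333, 0.09228000, 0.00877778)
gyro term ω₀×Iω₀ = (0.0507, -0.0507, -0.0390)
τ = I·(Δω/dt) + ω₀×(Iω₀) = (0.1600, 0.1800, 0.0400)

F = (2.1000, 1.8000, -2.7000)
τ = (0.1600, 0.1800, 0.0400)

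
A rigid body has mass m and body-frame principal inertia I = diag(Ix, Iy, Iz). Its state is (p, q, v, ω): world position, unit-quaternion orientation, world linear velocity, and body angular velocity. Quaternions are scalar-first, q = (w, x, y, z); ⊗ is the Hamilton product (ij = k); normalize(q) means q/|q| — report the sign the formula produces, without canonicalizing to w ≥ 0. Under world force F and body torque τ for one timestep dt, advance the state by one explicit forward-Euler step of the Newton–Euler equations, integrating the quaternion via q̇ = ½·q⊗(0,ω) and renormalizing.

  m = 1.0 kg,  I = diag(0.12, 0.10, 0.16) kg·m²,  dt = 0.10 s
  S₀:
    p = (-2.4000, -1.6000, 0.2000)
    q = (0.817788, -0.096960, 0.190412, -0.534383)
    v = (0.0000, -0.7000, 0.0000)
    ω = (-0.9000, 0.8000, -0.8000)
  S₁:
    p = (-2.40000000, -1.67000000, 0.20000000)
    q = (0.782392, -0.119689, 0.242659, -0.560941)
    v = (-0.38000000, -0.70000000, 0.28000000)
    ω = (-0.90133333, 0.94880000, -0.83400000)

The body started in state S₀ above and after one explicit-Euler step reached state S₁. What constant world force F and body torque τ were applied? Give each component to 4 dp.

F = (-3.8000, 0.0000, 2.8000)
τ = (-0.0400, 0.1200, -0.0400)

v₁ − v₀ = (-0.38000000, 0.00000000, 0.28000000)
applied force F = (-3.8000, 0.0000, 2.8000)
Δω = ω₁−ω₀ = (-0.00133333, 0.14880000, -0.03400000)
precession coupling = (-0.0384, -0.0288, 0.0144)
τ = I·(Δω/dt) + ω₀×(Iω₀) = (-0.0400, 0.1200, -0.0400)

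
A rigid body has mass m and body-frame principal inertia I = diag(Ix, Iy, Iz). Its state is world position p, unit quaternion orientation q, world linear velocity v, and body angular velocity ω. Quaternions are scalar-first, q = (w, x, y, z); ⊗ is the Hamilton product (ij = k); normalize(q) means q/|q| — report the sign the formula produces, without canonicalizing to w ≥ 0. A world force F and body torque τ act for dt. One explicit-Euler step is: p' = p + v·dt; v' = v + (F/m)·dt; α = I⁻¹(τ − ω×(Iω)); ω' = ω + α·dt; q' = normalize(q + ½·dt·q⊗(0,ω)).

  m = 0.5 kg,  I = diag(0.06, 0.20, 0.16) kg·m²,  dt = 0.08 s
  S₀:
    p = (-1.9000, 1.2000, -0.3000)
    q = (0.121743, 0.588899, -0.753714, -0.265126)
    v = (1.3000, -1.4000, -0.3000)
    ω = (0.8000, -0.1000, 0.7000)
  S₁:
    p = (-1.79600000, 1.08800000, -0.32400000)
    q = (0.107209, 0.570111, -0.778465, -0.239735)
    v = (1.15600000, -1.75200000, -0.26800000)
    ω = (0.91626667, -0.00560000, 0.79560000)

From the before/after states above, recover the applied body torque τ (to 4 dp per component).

τ = (0.0900, 0.1800, 0.1800)

rate change Δω = (0.11626667, 0.09440000, 0.09560000)
gyro term ω₀×Iω₀ = (0.0028, -0.0560, -0.0112)
applied torque τ = (0.0900, 0.1800, 0.1800)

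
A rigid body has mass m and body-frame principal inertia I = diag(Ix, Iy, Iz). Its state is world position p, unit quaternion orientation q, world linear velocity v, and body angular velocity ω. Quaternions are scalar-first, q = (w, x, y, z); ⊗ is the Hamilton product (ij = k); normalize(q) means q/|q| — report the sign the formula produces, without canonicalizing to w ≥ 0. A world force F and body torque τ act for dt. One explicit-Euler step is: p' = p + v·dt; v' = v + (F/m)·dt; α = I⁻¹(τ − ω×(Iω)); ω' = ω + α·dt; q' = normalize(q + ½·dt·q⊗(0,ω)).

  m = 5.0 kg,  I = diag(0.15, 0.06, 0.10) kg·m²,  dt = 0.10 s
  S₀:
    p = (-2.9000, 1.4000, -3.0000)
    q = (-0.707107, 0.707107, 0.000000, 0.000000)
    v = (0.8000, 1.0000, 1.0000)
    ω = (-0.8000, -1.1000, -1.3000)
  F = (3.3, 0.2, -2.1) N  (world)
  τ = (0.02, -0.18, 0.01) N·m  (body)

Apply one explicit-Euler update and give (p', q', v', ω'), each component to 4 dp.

precession coupling ω×(Iω) = (0.0572, 0.0520, -0.0792)
angular accel α = (-0.2480, -3.8667, 0.8920)
new body rate ω' = (-0.8248, -1.4867, -1.2108)
q⊗(0,ω) = (0.5656856, 0.5656856, 1.6970568, 0.1414214)
q + ½dt·q⊗(0,ω), renormalized = (-0.6758, 0.7322, 0.0845, 0.0070)
p + v·dt = (-2.8200, 1.5000, -2.9000)
v' = v + a·dt = (0.8660, 1.0040, 0.9580)

p' = (-2.8200, 1.5000, -2.9000)
q' = (-0.6758, 0.7322, 0.0845, 0.0070)
v' = (0.8660, 1.0040, 0.9580)
ω' = (-0.8248, -1.4867, -1.2108)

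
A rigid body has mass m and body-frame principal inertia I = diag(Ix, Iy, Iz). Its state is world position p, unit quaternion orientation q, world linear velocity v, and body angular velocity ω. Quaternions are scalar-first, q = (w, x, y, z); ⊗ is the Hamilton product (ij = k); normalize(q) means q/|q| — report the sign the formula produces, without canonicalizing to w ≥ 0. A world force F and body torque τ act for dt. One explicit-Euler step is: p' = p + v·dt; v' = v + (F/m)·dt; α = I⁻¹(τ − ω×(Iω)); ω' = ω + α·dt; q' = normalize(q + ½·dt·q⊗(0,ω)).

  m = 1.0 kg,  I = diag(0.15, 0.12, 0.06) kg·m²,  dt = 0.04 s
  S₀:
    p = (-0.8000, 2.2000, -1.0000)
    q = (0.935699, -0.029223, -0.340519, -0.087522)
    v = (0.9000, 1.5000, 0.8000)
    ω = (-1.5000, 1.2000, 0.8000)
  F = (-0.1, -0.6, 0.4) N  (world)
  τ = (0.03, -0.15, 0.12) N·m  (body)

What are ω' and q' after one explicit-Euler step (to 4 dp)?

ω' = (-1.4766, 1.1860, 0.8440)
q' = (0.9436, -0.0606, -0.3147, -0.0834)

precession coupling ω×(Iω) = (-0.0576, -0.1080, 0.0540)
angular accel α = (0.5840, -0.3500, 1.1000)
ω' = ω + α·dt = (-1.4766, 1.1860, 0.8440)
2q̇ = q⊗(0,ω) = (0.4348059, -1.5709373, 1.2775002, 0.2027131)
q' = normalize(q + ½dt·q⊗(0,ω)) = (0.9436, -0.0606, -0.3147, -0.0834)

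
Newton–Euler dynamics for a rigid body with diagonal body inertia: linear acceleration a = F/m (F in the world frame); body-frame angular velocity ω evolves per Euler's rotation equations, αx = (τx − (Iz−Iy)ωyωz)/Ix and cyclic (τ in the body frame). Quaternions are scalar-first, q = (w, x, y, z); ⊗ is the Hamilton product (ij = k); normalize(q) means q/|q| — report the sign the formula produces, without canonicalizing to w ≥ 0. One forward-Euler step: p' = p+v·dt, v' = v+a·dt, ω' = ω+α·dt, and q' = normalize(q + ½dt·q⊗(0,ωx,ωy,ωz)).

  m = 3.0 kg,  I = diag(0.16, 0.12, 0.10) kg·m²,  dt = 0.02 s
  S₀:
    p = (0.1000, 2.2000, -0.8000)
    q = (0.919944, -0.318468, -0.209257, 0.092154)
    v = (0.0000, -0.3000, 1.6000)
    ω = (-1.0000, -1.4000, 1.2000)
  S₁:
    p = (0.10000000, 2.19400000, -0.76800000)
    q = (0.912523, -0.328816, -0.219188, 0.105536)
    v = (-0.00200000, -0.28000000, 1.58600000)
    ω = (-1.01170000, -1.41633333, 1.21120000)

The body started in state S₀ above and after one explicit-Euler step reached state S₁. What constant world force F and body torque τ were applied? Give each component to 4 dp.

F = (-0.3000, 3.0000, -2.1000)
τ = (-0.0600, -0.1700, 0.0000)

v₁ − v₀ = (-0.00200000, 0.02000000, -0.01400000)
m·(v₁−v₀)/dt = (-0.3000, 3.0000, -2.1000)
rate change Δω = (-0.01170000, -0.01633333, 0.01120000)
precession coupling = (0.0336, -0.0720, -0.0560)
I·α + gyro = (-0.0600, -0.1700, 0.0000)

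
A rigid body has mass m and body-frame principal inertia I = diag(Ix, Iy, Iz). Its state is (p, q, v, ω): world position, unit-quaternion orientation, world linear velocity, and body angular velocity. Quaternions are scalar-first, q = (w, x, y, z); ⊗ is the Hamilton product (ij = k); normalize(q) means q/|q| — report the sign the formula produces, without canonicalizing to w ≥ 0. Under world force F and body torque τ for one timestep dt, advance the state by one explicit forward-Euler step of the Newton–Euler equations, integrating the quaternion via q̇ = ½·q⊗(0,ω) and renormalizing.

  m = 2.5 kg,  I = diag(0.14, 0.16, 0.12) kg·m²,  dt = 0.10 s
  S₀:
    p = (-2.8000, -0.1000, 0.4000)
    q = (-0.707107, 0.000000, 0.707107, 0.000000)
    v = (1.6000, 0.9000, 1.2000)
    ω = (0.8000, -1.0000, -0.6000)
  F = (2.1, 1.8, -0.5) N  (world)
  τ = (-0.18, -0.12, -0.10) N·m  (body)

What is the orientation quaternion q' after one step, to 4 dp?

q' = (-0.6701, -0.0494, 0.7406, -0.0071)

Hamilton product q⊗(0,ω) = (0.7071070, -0.9899498, 0.7071070, -0.1414214)
q' = normalize(q + ½dt·q⊗(0,ω)) = (-0.6701, -0.0494, 0.7406, -0.0071)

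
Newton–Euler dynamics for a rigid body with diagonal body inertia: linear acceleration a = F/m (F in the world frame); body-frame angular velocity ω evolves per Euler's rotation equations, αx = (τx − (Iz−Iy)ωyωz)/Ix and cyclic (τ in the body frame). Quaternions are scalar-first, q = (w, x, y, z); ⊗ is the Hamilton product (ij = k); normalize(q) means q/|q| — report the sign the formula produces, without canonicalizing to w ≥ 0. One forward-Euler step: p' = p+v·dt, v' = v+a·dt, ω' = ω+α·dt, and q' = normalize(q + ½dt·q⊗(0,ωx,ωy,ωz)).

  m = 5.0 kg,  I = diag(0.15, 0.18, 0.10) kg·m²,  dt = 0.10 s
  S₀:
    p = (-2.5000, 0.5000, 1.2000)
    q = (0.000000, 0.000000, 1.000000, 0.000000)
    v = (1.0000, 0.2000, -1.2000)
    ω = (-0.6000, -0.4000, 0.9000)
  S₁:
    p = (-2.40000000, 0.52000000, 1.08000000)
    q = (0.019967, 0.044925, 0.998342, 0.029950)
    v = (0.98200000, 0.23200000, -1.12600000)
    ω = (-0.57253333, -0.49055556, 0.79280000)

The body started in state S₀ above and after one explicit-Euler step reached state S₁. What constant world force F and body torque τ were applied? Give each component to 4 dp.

ω₁ − ω₀ = (0.02746667, -0.09055556, -0.10720000)
ω₀×(Iω₀) = (0.0288, -0.0270, 0.0072)
τ = I·(Δω/dt) + ω₀×(Iω₀) = (0.0700, -0.1900, -0.1000)
Δv = v₁−v₀ = (-0.01800000, 0.03200000, 0.07400000)
applied force F = (-0.9000, 1.6000, 3.7000)

F = (-0.9000, 1.6000, 3.7000)
τ = (0.0700, -0.1900, -0.1000)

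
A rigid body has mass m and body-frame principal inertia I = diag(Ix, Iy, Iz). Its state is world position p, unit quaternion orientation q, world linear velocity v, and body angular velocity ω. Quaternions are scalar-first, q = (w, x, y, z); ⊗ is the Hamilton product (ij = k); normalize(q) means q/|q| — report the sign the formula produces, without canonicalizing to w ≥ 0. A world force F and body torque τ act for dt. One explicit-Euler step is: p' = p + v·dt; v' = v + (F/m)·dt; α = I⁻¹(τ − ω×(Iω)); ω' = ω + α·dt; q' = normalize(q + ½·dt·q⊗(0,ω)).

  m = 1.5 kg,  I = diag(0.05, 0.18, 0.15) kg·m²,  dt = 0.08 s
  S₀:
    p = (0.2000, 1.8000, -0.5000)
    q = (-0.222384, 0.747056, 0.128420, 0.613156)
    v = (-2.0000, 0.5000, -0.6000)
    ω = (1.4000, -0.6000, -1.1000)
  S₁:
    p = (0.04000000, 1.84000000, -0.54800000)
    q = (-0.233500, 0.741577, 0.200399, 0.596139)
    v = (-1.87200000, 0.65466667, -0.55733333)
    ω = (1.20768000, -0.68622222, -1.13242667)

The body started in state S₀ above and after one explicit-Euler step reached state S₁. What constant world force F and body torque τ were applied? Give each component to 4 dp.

Δω = ω₁−ω₀ = (-0.19232000, -0.08622222, -0.03242667)
ω₀×(Iω₀) = (-0.0198, 0.1540, -0.1092)
I·α + gyro = (-0.1400, -0.0400, -0.1700)
v₁ − v₀ = (0.12800000, 0.15466667, 0.04266667)
applied force F = (2.4000, 2.9000, 0.8000)

F = (2.4000, 2.9000, 0.8000)
τ = (-0.1400, -0.0400, -0.1700)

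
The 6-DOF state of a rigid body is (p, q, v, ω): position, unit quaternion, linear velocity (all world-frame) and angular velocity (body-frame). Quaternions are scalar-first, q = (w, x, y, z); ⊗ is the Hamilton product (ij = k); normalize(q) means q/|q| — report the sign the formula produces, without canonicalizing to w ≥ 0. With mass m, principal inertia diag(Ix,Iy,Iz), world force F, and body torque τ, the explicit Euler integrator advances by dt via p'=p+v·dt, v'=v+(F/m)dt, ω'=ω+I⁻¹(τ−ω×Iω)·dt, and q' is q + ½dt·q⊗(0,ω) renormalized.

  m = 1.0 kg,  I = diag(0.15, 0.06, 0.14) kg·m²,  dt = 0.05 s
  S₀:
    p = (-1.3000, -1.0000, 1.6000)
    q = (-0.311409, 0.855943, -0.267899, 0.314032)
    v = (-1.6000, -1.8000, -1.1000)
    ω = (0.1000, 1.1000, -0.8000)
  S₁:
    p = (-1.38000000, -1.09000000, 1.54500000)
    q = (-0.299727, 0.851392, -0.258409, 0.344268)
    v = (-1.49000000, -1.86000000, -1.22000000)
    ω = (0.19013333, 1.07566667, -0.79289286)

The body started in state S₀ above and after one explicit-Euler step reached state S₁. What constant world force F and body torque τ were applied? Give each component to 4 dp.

F = (2.2000, -1.2000, -2.4000)
τ = (0.2000, -0.0300, 0.0100)

velocity change Δv = (0.11000000, -0.06000000, -0.12000000)
F = m·Δv/dt = (2.2000, -1.2000, -2.4000)
rate change Δω = (0.09013333, -0.02433333, 0.00710714)
I·α + gyro = (0.2000, -0.0300, 0.0100)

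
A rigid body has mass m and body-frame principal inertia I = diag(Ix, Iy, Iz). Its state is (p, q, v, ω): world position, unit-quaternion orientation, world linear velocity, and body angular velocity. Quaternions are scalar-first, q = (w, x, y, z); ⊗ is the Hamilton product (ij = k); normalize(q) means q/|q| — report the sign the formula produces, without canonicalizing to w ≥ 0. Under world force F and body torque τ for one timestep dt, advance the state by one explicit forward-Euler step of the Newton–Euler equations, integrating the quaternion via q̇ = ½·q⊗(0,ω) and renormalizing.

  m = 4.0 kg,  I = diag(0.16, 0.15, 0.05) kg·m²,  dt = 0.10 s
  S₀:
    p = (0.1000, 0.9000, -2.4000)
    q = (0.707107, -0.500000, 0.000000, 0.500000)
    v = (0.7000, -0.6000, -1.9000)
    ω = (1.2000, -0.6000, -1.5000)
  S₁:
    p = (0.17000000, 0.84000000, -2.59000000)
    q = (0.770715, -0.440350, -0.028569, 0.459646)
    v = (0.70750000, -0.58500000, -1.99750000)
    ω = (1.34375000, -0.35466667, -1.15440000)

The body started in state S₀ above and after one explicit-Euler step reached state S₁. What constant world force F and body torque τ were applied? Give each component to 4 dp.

F = (0.3000, 0.6000, -3.9000)
τ = (0.1400, 0.1700, 0.1800)

Δv = v₁−v₀ = (0.00750000, 0.01500000, -0.09750000)
m·(v₁−v₀)/dt = (0.3000, 0.6000, -3.9000)
ω₁ − ω₀ = (0.14375000, 0.24533333, 0.34560000)
precession coupling = (-0.0900, -0.1980, 0.0072)
τ = I·(Δω/dt) + ω₀×(Iω₀) = (0.1400, 0.1700, 0.1800)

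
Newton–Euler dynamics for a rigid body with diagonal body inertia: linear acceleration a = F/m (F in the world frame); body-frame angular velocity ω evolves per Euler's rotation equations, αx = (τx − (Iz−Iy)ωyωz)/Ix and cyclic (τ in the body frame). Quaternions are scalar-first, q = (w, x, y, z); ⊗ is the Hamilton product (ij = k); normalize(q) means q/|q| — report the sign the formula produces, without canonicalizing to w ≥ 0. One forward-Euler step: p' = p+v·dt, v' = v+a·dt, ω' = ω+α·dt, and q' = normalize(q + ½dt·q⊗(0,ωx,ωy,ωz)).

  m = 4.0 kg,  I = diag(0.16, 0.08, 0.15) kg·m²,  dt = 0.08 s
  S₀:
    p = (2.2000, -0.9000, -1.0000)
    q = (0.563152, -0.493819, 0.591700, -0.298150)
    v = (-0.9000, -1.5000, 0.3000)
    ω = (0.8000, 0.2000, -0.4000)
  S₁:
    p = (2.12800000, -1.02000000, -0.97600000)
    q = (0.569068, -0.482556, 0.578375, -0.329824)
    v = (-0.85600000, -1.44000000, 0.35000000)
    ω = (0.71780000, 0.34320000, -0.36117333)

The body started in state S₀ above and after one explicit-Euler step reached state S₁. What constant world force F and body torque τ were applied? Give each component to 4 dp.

Δω = ω₁−ω₀ = (-0.08220000, 0.14320000, 0.03882667)
applied torque τ = (-0.1700, 0.1400, 0.0600)
v₁ − v₀ = (0.04400000, 0.06000000, 0.05000000)
m·(v₁−v₀)/dt = (2.2000, 3.0000, 2.5000)

F = (2.2000, 3.0000, 2.5000)
τ = (-0.1700, 0.1400, 0.0600)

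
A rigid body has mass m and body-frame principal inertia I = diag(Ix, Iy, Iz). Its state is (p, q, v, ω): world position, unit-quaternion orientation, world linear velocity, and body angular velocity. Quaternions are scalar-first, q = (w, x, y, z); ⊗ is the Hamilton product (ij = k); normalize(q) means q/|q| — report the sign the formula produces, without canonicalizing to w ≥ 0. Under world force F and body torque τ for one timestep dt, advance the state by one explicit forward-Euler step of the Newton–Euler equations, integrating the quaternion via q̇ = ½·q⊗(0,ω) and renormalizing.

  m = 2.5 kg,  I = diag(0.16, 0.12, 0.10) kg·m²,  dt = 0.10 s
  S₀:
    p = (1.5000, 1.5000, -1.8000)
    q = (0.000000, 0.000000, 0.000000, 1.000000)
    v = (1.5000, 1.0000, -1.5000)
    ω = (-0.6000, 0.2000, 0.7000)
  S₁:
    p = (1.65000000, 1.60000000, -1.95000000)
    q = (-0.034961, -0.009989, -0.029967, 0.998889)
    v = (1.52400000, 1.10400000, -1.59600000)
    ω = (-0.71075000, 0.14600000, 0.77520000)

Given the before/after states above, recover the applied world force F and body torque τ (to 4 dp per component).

Δv = v₁−v₀ = (0.02400000, 0.10400000, -0.09600000)
m·(v₁−v₀)/dt = (0.6000, 2.6000, -2.4000)
ω₁ − ω₀ = (-0.11075000, -0.05400000, 0.07520000)
gyro term ω₀×Iω₀ = (-0.0028, -0.0252, 0.0048)
I·α + gyro = (-0.1800, -0.0900, 0.0800)

F = (0.6000, 2.6000, -2.4000)
τ = (-0.1800, -0.0900, 0.0800)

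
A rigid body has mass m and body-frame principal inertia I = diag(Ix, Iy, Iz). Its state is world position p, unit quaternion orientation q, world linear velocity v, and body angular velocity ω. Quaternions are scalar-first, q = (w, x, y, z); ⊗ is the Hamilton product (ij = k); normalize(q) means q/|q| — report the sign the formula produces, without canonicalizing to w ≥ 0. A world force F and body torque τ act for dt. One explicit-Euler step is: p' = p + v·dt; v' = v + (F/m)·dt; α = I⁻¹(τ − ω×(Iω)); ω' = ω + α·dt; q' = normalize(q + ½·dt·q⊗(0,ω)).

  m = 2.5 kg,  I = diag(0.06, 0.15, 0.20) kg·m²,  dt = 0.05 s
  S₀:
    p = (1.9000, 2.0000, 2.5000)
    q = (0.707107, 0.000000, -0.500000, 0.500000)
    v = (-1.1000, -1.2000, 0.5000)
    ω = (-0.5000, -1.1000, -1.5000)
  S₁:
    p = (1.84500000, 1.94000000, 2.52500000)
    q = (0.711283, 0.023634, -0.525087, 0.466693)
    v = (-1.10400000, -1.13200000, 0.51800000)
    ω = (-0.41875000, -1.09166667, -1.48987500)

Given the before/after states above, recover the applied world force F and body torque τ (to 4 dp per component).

F = (-0.2000, 3.4000, 0.9000)
τ = (0.1800, -0.0800, 0.0900)

Δω = ω₁−ω₀ = (0.08125000, 0.00833333, 0.01012500)
ω₀×(Iω₀) = (0.0825, -0.1050, 0.0495)
applied torque τ = (0.1800, -0.0800, 0.0900)
velocity change Δv = (-0.00400000, 0.06800000, 0.01800000)
F = m·Δv/dt = (-0.2000, 3.4000, 0.9000)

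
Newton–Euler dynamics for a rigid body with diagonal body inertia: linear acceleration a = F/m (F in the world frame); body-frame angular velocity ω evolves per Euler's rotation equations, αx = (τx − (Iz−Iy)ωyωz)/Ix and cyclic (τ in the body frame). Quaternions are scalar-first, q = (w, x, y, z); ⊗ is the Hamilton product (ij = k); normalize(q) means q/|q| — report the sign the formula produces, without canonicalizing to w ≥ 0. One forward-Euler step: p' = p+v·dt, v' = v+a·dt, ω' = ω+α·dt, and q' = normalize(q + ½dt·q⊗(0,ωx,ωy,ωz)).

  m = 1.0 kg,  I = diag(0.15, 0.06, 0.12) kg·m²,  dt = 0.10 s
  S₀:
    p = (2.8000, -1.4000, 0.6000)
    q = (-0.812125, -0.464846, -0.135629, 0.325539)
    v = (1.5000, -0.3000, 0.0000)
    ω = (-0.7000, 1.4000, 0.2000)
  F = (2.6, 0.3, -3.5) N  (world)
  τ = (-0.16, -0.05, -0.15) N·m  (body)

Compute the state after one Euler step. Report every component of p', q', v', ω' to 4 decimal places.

new position p' = (2.9500, -1.4300, 0.6000)
v' = v + a·dt = (1.7600, -0.2700, -0.3500)
angular accel α = (-1.1787, -0.7633, -1.9850)
new body rate ω' = (-0.8179, 1.3237, 0.0015)
q⊗(0,ω) = (-0.2006194, 0.0856071, -1.2718831, -0.9081497)
updated quaternion q' = (-0.8196, -0.4591, -0.1986, 0.2793)

p' = (2.9500, -1.4300, 0.6000)
q' = (-0.8196, -0.4591, -0.1986, 0.2793)
v' = (1.7600, -0.2700, -0.3500)
ω' = (-0.8179, 1.3237, 0.0015)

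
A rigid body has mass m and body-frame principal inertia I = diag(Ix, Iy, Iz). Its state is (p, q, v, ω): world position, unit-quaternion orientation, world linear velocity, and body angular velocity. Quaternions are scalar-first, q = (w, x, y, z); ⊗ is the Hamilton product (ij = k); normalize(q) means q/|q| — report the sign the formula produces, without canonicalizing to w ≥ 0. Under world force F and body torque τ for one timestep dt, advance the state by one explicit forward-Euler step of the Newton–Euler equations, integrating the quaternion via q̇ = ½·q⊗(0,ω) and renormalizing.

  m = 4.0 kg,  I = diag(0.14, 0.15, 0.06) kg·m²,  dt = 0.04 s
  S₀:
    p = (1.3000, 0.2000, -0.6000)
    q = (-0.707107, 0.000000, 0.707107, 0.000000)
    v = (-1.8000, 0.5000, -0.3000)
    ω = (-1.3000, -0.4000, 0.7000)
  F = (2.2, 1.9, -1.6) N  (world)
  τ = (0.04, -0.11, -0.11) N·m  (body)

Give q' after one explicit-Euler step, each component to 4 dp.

q' = (-0.7011, 0.0283, 0.7124, 0.0085)

2q̇ = q⊗(0,ω) = (0.2828428, 1.4142140, 0.2828428, 0.4242642)
updated quaternion q' = (-0.7011, 0.0283, 0.7124, 0.0085)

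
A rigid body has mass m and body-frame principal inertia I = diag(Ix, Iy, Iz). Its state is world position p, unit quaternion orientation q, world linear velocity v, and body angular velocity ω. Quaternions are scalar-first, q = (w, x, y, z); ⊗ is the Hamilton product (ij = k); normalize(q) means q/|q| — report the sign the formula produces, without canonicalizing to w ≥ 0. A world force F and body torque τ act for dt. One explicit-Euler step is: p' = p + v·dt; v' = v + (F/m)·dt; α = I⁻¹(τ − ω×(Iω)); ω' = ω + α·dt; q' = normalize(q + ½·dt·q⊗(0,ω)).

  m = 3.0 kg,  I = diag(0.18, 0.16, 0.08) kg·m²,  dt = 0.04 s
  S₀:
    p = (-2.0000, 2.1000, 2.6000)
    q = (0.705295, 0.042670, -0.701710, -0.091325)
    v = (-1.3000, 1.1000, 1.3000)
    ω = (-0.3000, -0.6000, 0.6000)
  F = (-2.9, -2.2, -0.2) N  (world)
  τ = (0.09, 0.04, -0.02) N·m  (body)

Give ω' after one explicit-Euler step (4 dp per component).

ω' = (-0.2864, -0.5855, 0.5918)

gyro term ω×Iω = (0.0288, -0.0180, -0.0036)
angular accel α = (0.3400, 0.3625, -0.2050)
ω' = ω + α·dt = (-0.2864, -0.5855, 0.5918)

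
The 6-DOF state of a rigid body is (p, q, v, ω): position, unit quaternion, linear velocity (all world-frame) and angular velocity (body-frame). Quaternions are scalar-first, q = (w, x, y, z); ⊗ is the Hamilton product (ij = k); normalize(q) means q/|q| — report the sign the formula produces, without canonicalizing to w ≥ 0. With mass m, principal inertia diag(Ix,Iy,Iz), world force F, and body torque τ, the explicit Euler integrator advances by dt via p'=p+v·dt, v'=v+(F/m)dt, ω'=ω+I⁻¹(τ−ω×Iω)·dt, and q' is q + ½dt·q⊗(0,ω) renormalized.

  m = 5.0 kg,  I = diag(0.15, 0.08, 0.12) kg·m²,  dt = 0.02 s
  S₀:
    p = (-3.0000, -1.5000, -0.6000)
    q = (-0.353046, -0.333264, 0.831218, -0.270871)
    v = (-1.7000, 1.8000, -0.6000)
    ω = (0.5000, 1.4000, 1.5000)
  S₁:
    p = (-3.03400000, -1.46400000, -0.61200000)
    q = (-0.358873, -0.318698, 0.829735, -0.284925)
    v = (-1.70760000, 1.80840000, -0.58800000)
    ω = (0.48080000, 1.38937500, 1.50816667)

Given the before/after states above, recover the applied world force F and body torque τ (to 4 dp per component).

F = (-1.9000, 2.1000, 3.0000)
τ = (-0.0600, -0.0200, 0.0000)

Δv = v₁−v₀ = (-0.00760000, 0.00840000, 0.01200000)
F = m·Δv/dt = (-1.9000, 2.1000, 3.0000)
Δω = ω₁−ω₀ = (-0.01920000, -0.01062500, 0.00816667)
ω₀×(Iω₀) = (0.0840, 0.0225, -0.0490)
applied torque τ = (-0.0600, -0.0200, 0.0000)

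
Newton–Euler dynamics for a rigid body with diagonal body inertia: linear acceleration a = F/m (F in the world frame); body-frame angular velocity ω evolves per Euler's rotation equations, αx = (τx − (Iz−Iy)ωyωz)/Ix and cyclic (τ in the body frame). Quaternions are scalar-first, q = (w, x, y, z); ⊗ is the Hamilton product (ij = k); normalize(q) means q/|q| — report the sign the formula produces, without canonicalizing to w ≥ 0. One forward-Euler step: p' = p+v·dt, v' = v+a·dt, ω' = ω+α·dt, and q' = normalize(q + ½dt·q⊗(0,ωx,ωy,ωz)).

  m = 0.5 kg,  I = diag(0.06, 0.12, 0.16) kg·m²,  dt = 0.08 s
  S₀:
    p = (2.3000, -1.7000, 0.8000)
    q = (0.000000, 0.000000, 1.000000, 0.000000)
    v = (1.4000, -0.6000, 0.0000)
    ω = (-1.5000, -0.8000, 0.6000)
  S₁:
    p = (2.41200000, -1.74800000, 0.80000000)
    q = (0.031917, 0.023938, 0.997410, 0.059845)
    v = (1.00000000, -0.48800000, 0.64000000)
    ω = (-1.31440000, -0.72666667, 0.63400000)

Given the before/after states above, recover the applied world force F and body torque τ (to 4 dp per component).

F = (-2.5000, 0.7000, 4.0000)
τ = (0.1200, 0.2000, 0.1400)

velocity change Δv = (-0.40000000, 0.11200000, 0.64000000)
applied force F = (-2.5000, 0.7000, 4.0000)
Δω = ω₁−ω₀ = (0.18560000, 0.07333333, 0.03400000)
gyro term ω₀×Iω₀ = (-0.0192, 0.0900, 0.0720)
τ = I·(Δω/dt) + ω₀×(Iω₀) = (0.1200, 0.2000, 0.1400)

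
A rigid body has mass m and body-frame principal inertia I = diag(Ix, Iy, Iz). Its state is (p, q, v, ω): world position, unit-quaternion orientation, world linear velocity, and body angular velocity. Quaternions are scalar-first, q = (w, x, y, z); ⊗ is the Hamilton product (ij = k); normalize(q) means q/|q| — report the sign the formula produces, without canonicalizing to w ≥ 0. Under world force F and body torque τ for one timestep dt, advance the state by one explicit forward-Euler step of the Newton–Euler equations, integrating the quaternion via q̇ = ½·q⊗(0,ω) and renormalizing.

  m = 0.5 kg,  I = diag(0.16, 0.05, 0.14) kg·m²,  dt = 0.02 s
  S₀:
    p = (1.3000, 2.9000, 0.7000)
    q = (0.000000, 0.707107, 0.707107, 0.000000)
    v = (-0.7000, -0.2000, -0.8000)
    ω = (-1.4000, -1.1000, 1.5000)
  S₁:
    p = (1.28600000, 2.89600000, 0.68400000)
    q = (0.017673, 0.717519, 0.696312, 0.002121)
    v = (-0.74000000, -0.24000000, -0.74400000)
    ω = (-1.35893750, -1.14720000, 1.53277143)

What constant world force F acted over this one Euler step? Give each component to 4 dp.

F = (-1.0000, -1.0000, 1.4000)

v₁ − v₀ = (-0.04000000, -0.04000000, 0.05600000)
F = m·Δv/dt = (-1.0000, -1.0000, 1.4000)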